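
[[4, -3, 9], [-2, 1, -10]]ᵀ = [[4, -2], [-3, 1], [9, -10]]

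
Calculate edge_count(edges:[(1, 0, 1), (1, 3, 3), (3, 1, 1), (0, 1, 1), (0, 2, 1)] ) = 5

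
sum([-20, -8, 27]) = -1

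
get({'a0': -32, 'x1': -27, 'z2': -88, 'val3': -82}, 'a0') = -32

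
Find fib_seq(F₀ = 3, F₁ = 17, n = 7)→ F_2 = F_1 + F_0 = 20
F_3 = F_2 + F_1 = 37
F_4 = F_3 + F_2 = 57
...
= [3, 17, 20, 37, 57, 94, 151]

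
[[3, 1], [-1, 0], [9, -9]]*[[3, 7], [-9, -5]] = [[0, 16], [-3, -7], [108, 108]]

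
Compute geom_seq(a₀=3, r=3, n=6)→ a_0 = 3*3^0 = 3
a_1 = 3*3^1 = 9
a_2 = 3*3^2 = 27
...
= [3, 9, 27, 81, 243, 729]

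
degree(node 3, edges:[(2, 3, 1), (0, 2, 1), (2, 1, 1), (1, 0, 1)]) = 1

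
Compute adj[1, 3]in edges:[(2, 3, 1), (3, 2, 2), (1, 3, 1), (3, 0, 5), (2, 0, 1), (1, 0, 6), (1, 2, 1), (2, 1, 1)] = 1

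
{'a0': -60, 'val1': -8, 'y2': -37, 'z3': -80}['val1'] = -8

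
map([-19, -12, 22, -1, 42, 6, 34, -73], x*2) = [-38, -24, 44, -2, 84, 12, 68, -146]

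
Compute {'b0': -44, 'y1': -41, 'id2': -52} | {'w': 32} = {'b0': -44, 'y1': -41, 'id2': -52, 'w': 32}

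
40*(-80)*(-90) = 288000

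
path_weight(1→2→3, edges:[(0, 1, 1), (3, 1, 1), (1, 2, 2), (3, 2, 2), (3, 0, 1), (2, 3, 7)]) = 9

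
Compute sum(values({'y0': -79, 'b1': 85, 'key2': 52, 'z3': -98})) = -40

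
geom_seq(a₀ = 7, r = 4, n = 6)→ a_0 = 7*4^0 = 7
a_1 = 7*4^1 = 28
a_2 = 7*4^2 = 112
...
= [7, 28, 112, 448, 1792, 7168]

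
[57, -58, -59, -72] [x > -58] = keep x where x > -58: 57✓, -58✗, -59✗, -72✗
= [57]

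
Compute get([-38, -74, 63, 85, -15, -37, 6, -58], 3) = 85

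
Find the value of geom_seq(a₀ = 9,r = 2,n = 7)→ [9, 18, 36, 72, 144, 288, 576]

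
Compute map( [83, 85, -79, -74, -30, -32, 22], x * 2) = [166, 170, -158, -148, -60, -64, 44]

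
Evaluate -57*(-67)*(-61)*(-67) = 15608253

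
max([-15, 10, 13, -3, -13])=13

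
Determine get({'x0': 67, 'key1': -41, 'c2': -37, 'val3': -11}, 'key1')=-41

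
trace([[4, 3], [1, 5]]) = 9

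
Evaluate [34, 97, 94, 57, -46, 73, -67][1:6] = [97, 94, 57, -46, 73]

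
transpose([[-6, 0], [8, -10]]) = [[-6, 8], [0, -10]]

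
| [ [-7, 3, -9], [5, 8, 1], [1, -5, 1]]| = (1)*(-7)*det([[8, 1], [-5, 1]]) + (-1)*(3)*det([[5, 1], [1, 1]]) + (1)*(-9)*det([[5, 8], [1, -5]])
= -91 + -12 + 297
= 194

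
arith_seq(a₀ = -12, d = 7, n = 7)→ a_0 = -12 + 0*7 = -12
a_1 = -12 + 1*7 = -5
a_2 = -12 + 2*7 = 2
...
= [-12, -5, 2, 9, 16, 23, 30]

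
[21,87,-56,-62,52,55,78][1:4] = [87, -56, -62]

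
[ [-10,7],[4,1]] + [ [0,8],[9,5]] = [[-10, 15], [13, 6]]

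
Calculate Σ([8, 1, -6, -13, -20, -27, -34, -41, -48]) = 8 + 1 + (-6) + (-13) + (-20) + (-27) + (-34) + (-41) + (-48)
= -180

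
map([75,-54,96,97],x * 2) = 75*2=150, -54*2=-108, 96*2=192, 97*2=194
= [150, -108, 192, 194]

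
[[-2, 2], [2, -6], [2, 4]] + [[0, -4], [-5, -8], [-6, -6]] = [[-2, -2], [-3, -14], [-4, -2]]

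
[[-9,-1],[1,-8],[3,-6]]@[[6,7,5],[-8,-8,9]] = [[-46, -55, -54], [70, 71, -67], [66, 69, -39]]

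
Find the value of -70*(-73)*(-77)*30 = -11804100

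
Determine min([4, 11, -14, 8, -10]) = -14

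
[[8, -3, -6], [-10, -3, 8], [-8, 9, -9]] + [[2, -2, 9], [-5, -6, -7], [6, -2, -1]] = [[10, -5, 3], [-15, -9, 1], [-2, 7, -10]]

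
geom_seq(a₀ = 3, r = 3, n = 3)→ [3, 9, 27]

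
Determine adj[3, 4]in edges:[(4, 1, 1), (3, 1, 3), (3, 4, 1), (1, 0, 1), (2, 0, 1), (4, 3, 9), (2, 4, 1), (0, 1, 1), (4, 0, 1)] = 1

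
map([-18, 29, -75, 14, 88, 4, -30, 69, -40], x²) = (-18)²=324, (29)²=841, (-75)²=5625, (14)²=196, (88)²=7744, (4)²=16, (-30)²=900, (69)²=4761, (-40)²=1600
= [324, 841, 5625, 196, 7744, 16, 900, 4761, 1600]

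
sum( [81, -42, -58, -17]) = 81 + (-42) + (-58) + (-17)
= -36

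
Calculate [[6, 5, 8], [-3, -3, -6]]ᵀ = [[6, -3], [5, -3], [8, -6]]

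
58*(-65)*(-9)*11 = 373230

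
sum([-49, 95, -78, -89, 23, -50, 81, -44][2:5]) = -144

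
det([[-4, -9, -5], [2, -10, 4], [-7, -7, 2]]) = (1)*(-4)*det([[-10, 4], [-7, 2]]) + (-1)*(-9)*det([[2, 4], [-7, 2]]) + (1)*(-5)*det([[2, -10], [-7, -7]])
= -32 + 288 + 420
= 676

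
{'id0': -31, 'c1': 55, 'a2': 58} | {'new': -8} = {'id0': -31, 'c1': 55, 'a2': 58, 'new': -8}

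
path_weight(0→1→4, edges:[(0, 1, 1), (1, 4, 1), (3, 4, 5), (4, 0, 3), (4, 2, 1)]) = w(0→1)=1 + w(1→4)=1
= 2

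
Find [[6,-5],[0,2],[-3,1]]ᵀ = [[6, 0, -3], [-5, 2, 1]]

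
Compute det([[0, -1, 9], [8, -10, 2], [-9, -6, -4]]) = -1256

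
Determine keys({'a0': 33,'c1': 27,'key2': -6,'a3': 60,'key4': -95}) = ['a0', 'c1', 'key2', 'a3', 'key4']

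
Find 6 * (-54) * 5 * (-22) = 35640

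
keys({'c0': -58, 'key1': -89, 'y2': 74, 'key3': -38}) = ['c0', 'key1', 'y2', 'key3']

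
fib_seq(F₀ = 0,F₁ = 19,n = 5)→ F_2 = F_1 + F_0 = 19
F_3 = F_2 + F_1 = 38
F_4 = F_3 + F_2 = 57
= [0, 19, 19, 38, 57]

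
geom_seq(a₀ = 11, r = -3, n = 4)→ [11, -33, 99, -297]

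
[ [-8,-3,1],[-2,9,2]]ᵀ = [[-8, -2], [-3, 9], [1, 2]]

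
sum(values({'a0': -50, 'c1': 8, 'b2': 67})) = 25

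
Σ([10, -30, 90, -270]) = 10 + -30 + 90 + -270
= -200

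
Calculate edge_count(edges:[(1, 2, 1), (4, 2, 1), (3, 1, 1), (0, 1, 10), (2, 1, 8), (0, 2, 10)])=6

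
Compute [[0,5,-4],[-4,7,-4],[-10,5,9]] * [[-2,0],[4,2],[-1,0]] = [[24, 10], [40, 14], [31, 10]]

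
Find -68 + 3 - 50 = -115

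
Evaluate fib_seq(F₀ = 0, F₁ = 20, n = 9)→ [0, 20, 20, 40, 60, 100, 160, 260, 420]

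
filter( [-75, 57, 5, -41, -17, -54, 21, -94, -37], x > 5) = keep x where x > 5: -75✗, 57✓, 5✗, -41✗, -17✗, -54✗, 21✓, -94✗, -37✗
= [57, 21]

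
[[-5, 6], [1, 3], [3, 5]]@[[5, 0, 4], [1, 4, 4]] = [[-19, 24, 4], [8, 12, 16], [20, 20, 32]]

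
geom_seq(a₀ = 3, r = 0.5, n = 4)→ a_0 = 3*0.5^0 = 3.0
a_1 = 3*0.5^1 = 1.5
a_2 = 3*0.5^2 = 0.75
...
= [3.0, 1.5, 0.75, 0.375]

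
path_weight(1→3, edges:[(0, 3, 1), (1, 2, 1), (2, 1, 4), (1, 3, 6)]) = w(1→3)=6
= 6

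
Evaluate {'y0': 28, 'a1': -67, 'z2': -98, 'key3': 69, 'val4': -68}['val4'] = -68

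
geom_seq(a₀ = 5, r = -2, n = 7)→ a_0 = 5*(-2)^0 = 5
a_1 = 5*(-2)^1 = -10
a_2 = 5*(-2)^2 = 20
...
= [5, -10, 20, -40, 80, -160, 320]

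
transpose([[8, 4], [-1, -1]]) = [[8, -1], [4, -1]]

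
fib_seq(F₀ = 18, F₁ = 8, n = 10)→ [18, 8, 26, 34, 60, 94, 154, 248, 402, 650]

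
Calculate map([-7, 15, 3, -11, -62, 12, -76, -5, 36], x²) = [49, 225, 9, 121, 3844, 144, 5776, 25, 1296]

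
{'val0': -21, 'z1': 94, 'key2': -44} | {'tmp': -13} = {'val0': -21, 'z1': 94, 'key2': -44, 'tmp': -13}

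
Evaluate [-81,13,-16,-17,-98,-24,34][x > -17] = [13, -16, 34]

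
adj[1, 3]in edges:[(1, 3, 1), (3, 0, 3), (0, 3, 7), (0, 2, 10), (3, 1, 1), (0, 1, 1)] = 1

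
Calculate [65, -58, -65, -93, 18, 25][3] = -93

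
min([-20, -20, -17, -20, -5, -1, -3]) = -20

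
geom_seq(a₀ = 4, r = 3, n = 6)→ a_0 = 4*3^0 = 4
a_1 = 4*3^1 = 12
a_2 = 4*3^2 = 36
...
= [4, 12, 36, 108, 324, 972]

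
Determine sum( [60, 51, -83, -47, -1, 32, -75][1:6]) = -48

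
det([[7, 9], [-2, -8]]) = -38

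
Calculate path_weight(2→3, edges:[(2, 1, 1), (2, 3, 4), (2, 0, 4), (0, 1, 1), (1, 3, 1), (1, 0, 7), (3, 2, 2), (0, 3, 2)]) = 4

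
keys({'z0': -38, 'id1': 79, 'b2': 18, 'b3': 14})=['z0', 'id1', 'b2', 'b3']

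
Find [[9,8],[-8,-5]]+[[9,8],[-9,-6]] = [[18, 16], [-17, -11]]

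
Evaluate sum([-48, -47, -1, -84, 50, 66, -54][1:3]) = slice → [-47, -1]
(-47) + (-1)
= -48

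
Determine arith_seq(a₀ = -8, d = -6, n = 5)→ a_0 = -8 + 0*-6 = -8
a_1 = -8 + 1*-6 = -14
a_2 = -8 + 2*-6 = -20
...
= [-8, -14, -20, -26, -32]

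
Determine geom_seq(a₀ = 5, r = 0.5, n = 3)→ a_0 = 5*0.5^0 = 5.0
a_1 = 5*0.5^1 = 2.5
a_2 = 5*0.5^2 = 1.25
= [5.0, 2.5, 1.25]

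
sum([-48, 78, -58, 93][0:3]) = slice → [-48, 78, -58]
(-48) + 78 + (-58)
= -28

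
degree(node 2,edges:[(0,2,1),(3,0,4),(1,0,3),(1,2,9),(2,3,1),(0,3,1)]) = 3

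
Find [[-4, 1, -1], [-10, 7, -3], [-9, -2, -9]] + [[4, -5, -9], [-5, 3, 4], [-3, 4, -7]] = [[0, -4, -10], [-15, 10, 1], [-12, 2, -16]]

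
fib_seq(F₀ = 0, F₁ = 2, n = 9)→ [0, 2, 2, 4, 6, 10, 16, 26, 42]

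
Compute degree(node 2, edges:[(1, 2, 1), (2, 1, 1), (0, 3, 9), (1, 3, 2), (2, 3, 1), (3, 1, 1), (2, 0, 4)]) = incident: (1,2), (2,1), (2,3), (2,0)
= 4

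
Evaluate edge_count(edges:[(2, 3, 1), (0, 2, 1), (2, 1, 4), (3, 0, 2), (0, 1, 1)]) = 5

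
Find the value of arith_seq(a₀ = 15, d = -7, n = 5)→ [15, 8, 1, -6, -13]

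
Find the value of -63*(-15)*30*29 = 822150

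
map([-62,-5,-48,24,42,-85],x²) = (-62)²=3844, (-5)²=25, (-48)²=2304, (24)²=576, (42)²=1764, (-85)²=7225
= [3844, 25, 2304, 576, 1764, 7225]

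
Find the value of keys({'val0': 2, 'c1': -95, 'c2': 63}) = ['val0', 'c1', 'c2']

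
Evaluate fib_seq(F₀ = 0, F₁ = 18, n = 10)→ F_2 = F_1 + F_0 = 18
F_3 = F_2 + F_1 = 36
F_4 = F_3 + F_2 = 54
...
= [0, 18, 18, 36, 54, 90, 144, 234, 378, 612]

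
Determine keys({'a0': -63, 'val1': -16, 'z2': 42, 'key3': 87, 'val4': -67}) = ['a0', 'val1', 'z2', 'key3', 'val4']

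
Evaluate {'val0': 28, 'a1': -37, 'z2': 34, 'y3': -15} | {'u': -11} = {'val0': 28, 'a1': -37, 'z2': 34, 'y3': -15, 'u': -11}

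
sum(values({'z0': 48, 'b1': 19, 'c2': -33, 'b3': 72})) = 106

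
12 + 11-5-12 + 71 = 77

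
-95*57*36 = -194940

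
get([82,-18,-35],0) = 82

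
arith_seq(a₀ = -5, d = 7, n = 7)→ [-5, 2, 9, 16, 23, 30, 37]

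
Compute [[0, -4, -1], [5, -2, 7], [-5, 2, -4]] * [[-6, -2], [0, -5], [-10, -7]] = [[10, 27], [-100, -49], [70, 28]]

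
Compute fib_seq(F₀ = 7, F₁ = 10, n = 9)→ F_2 = F_1 + F_0 = 17
F_3 = F_2 + F_1 = 27
F_4 = F_3 + F_2 = 44
...
= [7, 10, 17, 27, 44, 71, 115, 186, 301]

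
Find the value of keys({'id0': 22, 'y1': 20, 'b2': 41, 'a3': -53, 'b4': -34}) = ['id0', 'y1', 'b2', 'a3', 'b4']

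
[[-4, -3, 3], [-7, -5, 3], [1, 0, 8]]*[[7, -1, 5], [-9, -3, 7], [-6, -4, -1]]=C[0][0] = (-4)*(7) + (-3)*(-9) + (3)*(-6) = -19
C[0][1] = (-4)*(-1) + (-3)*(-3) + (3)*(-4) = 1
C[0][2] = (-4)*(5) + (-3)*(7) + (3)*(-1) = -44
C[1][0] = (-7)*(7) + (-5)*(-9) + (3)*(-6) = -22
C[1][1] = (-7)*(-1) + (-5)*(-3) + (3)*(-4) = 10
C[1][2] = (-7)*(5) + (-5)*(7) + (3)*(-1) = -73
... (3 more cells)
= [[-19, 1, -44], [-22, 10, -73], [-41, -33, -3]]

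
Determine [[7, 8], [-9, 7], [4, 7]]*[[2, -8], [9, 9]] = C[0][0] = (7)*(2) + (8)*(9) = 86
C[0][1] = (7)*(-8) + (8)*(9) = 16
C[1][0] = (-9)*(2) + (7)*(9) = 45
C[1][1] = (-9)*(-8) + (7)*(9) = 135
C[2][0] = (4)*(2) + (7)*(9) = 71
C[2][1] = (4)*(-8) + (7)*(9) = 31
= [[86, 16], [45, 135], [71, 31]]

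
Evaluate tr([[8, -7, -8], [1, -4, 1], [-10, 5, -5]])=diagonal: 8 + (-4) + (-5)
= -1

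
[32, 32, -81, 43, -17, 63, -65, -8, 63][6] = -65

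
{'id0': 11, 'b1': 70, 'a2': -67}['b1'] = 70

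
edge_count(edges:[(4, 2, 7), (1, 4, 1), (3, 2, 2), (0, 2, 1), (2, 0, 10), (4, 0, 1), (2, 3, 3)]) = 7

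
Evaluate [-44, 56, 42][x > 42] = [56]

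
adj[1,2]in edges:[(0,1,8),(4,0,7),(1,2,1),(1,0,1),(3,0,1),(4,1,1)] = 1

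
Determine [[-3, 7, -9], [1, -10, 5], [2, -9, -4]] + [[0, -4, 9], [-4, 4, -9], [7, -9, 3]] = [[-3, 3, 0], [-3, -6, -4], [9, -18, -1]]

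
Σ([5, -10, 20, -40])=-25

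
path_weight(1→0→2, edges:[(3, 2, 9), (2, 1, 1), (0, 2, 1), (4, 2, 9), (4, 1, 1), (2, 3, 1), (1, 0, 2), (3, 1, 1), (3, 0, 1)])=w(1→0)=2 + w(0→2)=1
= 3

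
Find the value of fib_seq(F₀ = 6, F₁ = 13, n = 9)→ [6, 13, 19, 32, 51, 83, 134, 217, 351]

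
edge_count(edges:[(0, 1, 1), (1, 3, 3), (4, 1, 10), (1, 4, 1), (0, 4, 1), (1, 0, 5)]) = 6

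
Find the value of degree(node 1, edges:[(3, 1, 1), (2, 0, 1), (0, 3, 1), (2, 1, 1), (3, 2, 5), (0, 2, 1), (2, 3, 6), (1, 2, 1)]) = incident: (3,1), (2,1), (1,2)
= 3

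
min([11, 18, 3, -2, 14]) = -2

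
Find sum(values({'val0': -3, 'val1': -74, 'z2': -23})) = (-3) + (-74) + (-23)
= -100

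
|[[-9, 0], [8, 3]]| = (-9)*(3) - (0)*(8)
= -27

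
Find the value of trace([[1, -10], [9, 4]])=5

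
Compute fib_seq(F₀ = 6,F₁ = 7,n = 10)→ [6, 7, 13, 20, 33, 53, 86, 139, 225, 364]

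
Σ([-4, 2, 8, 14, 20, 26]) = 66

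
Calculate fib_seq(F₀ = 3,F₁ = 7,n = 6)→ F_2 = F_1 + F_0 = 10
F_3 = F_2 + F_1 = 17
F_4 = F_3 + F_2 = 27
...
= [3, 7, 10, 17, 27, 44]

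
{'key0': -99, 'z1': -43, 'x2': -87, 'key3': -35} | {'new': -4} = {'key0': -99, 'z1': -43, 'x2': -87, 'key3': -35, 'new': -4}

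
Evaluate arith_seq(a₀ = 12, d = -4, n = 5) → [12, 8, 4, 0, -4]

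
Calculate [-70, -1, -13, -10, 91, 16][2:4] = [-13, -10]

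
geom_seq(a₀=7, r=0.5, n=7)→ [7.0, 3.5, 1.75, 0.875, 0.4375, 0.21875, 0.109375]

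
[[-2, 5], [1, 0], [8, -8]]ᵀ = [[-2, 1, 8], [5, 0, -8]]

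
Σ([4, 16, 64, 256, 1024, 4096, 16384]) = 21844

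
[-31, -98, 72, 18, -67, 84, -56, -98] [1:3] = [-98, 72]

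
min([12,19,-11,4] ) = -11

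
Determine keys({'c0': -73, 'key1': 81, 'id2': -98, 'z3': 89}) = ['c0', 'key1', 'id2', 'z3']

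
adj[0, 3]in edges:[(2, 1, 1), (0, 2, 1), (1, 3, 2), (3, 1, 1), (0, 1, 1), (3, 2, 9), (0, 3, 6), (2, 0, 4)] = 6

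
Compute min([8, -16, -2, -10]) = -16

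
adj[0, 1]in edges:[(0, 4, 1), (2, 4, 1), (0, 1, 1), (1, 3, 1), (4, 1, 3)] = 1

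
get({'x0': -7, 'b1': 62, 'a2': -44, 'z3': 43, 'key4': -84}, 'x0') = -7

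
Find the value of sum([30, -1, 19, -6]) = 42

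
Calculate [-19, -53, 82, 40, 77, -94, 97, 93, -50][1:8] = [-53, 82, 40, 77, -94, 97, 93]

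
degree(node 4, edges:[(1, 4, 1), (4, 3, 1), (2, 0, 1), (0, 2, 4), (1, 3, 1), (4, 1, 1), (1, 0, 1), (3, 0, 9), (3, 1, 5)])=incident: (1,4), (4,3), (4,1)
= 3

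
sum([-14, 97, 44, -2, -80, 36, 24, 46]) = 151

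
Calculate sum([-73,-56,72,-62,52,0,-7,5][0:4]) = -119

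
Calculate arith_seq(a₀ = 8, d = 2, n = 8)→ [8, 10, 12, 14, 16, 18, 20, 22]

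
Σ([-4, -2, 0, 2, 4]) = (-4) + (-2) + 0 + 2 + 4
= 0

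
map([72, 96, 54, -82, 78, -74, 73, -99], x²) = (72)²=5184, (96)²=9216, (54)²=2916, (-82)²=6724, (78)²=6084, (-74)²=5476, (73)²=5329, (-99)²=9801
= [5184, 9216, 2916, 6724, 6084, 5476, 5329, 9801]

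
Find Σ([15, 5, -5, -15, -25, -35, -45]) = 15 + 5 + (-5) + (-15) + (-25) + (-35) + (-45)
= -105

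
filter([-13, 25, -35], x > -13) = keep x where x > -13: -13✗, 25✓, -35✗
= [25]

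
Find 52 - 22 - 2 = 28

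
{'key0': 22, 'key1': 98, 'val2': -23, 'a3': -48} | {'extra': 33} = {'key0': 22, 'key1': 98, 'val2': -23, 'a3': -48, 'extra': 33}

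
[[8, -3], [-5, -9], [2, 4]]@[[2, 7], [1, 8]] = C[0][0] = (8)*(2) + (-3)*(1) = 13
C[0][1] = (8)*(7) + (-3)*(8) = 32
C[1][0] = (-5)*(2) + (-9)*(1) = -19
C[1][1] = (-5)*(7) + (-9)*(8) = -107
C[2][0] = (2)*(2) + (4)*(1) = 8
C[2][1] = (2)*(7) + (4)*(8) = 46
= [[13, 32], [-19, -107], [8, 46]]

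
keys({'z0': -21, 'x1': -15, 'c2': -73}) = ['z0', 'x1', 'c2']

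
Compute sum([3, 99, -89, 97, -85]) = 25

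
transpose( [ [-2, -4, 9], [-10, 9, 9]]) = [[-2, -10], [-4, 9], [9, 9]]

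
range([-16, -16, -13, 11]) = 27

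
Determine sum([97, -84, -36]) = 97 + (-84) + (-36)
= -23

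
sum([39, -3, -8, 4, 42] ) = 39 + (-3) + (-8) + 4 + 42
= 74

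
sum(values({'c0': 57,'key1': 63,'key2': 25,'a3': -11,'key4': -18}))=57 + 63 + 25 + (-11) + (-18)
= 116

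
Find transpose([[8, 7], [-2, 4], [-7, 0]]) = [[8, -2, -7], [7, 4, 0]]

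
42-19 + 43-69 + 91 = 88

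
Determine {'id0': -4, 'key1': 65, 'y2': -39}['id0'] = -4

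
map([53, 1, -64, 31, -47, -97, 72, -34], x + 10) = [63, 11, -54, 41, -37, -87, 82, -24]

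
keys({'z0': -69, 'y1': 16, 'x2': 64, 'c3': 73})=['z0', 'y1', 'x2', 'c3']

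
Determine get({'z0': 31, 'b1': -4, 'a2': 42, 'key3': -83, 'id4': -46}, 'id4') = -46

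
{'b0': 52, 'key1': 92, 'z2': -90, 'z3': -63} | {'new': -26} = {'b0': 52, 'key1': 92, 'z2': -90, 'z3': -63, 'new': -26}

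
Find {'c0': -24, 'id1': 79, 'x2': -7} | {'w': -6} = {'c0': -24, 'id1': 79, 'x2': -7, 'w': -6}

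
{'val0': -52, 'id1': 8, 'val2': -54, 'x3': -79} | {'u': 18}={'val0': -52, 'id1': 8, 'val2': -54, 'x3': -79, 'u': 18}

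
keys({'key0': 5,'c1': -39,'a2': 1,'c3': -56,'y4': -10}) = ['key0', 'c1', 'a2', 'c3', 'y4']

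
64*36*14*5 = 161280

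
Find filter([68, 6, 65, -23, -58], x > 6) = [68, 65]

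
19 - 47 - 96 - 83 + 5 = -202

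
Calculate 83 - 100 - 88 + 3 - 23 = -125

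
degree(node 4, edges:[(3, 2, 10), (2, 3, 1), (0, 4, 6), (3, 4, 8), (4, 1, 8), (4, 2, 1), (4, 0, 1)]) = incident: (0,4), (3,4), (4,1), (4,2), (4,0)
= 5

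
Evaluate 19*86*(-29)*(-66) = 3127476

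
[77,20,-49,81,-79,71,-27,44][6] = -27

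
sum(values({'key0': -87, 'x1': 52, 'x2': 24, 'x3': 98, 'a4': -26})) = (-87) + 52 + 24 + 98 + (-26)
= 61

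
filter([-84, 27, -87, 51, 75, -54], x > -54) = keep x where x > -54: -84✗, 27✓, -87✗, 51✓, 75✓, -54✗
= [27, 51, 75]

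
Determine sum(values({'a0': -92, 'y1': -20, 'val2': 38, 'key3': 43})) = (-92) + (-20) + 38 + 43
= -31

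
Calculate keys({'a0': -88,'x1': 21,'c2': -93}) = ['a0', 'x1', 'c2']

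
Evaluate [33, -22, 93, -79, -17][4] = -17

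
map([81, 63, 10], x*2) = [162, 126, 20]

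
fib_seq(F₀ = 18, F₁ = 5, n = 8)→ [18, 5, 23, 28, 51, 79, 130, 209]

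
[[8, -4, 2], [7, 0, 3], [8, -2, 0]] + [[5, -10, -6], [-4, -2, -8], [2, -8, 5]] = [[13, -14, -4], [3, -2, -5], [10, -10, 5]]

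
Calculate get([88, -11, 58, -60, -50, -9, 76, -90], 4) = -50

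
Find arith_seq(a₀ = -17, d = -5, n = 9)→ a_0 = -17 + 0*-5 = -17
a_1 = -17 + 1*-5 = -22
a_2 = -17 + 2*-5 = -27
...
= [-17, -22, -27, -32, -37, -42, -47, -52, -57]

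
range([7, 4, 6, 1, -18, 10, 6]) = 28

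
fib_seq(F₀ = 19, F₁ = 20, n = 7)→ [19, 20, 39, 59, 98, 157, 255]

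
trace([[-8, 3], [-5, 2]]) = diagonal: (-8) + 2
= -6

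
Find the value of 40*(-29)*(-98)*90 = 10231200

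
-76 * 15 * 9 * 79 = -810540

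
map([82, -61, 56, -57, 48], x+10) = [92, -51, 66, -47, 58]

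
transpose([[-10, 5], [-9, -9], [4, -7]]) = [[-10, -9, 4], [5, -9, -7]]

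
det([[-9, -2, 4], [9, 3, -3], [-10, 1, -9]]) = (1)*(-9)*det([[3, -3], [1, -9]]) + (-1)*(-2)*det([[9, -3], [-10, -9]]) + (1)*(4)*det([[9, 3], [-10, 1]])
= 216 + -222 + 156
= 150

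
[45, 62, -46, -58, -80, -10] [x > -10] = keep x where x > -10: 45✓, 62✓, -46✗, -58✗, -80✗, -10✗
= [45, 62]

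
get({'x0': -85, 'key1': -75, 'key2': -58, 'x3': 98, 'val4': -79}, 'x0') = -85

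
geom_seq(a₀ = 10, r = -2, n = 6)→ [10, -20, 40, -80, 160, -320]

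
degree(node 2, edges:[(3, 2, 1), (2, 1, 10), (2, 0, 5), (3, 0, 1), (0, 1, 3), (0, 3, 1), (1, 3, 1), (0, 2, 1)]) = incident: (3,2), (2,1), (2,0), (0,2)
= 4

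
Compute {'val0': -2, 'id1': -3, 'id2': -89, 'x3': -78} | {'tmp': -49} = {'val0': -2, 'id1': -3, 'id2': -89, 'x3': -78, 'tmp': -49}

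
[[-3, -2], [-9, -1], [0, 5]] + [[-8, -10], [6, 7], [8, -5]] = [[-11, -12], [-3, 6], [8, 0]]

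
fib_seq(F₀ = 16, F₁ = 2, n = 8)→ F_2 = F_1 + F_0 = 18
F_3 = F_2 + F_1 = 20
F_4 = F_3 + F_2 = 38
...
= [16, 2, 18, 20, 38, 58, 96, 154]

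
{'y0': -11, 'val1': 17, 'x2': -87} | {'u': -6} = {'y0': -11, 'val1': 17, 'x2': -87, 'u': -6}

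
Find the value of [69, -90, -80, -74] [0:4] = [69, -90, -80, -74]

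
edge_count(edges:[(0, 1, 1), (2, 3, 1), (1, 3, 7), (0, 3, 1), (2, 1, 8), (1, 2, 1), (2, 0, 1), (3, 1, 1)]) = 8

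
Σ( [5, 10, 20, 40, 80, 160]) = 5 + 10 + 20 + 40 + 80 + 160
= 315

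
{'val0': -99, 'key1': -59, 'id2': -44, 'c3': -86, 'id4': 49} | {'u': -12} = {'val0': -99, 'key1': -59, 'id2': -44, 'c3': -86, 'id4': 49, 'u': -12}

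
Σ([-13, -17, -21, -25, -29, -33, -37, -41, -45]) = -261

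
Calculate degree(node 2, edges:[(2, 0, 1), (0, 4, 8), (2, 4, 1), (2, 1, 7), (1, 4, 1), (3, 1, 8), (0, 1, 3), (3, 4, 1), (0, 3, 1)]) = 3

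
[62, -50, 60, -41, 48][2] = 60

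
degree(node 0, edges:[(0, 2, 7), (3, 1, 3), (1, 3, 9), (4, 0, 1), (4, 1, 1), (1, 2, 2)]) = 2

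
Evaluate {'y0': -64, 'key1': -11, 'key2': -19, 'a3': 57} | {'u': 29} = {'y0': -64, 'key1': -11, 'key2': -19, 'a3': 57, 'u': 29}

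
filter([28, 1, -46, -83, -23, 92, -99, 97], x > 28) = [92, 97]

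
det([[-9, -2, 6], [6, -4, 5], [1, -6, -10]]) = -952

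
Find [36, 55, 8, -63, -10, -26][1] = 55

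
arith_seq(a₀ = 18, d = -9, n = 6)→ [18, 9, 0, -9, -18, -27]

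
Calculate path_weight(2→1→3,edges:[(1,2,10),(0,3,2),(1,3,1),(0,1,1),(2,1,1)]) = w(2→1)=1 + w(1→3)=1
= 2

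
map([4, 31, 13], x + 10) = [14, 41, 23]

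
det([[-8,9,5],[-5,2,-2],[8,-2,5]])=(1)*(-8)*det([[2, -2], [-2, 5]]) + (-1)*(9)*det([[-5, -2], [8, 5]]) + (1)*(5)*det([[-5, 2], [8, -2]])
= -48 + 81 + -30
= 3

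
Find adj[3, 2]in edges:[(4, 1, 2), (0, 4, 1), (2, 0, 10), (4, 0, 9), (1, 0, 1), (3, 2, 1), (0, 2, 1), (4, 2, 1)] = 1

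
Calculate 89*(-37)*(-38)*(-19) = -2377546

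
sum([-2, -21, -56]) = -79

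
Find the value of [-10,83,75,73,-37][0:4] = [-10, 83, 75, 73]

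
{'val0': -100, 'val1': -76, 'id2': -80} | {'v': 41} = {'val0': -100, 'val1': -76, 'id2': -80, 'v': 41}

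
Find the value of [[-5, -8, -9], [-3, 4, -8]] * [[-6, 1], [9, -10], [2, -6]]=[[-60, 129], [38, 5]]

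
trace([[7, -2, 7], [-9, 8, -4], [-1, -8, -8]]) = 7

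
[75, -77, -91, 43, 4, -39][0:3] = [75, -77, -91]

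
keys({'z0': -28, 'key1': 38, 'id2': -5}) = ['z0', 'key1', 'id2']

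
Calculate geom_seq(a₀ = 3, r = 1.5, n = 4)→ [3.0, 4.5, 6.75, 10.125]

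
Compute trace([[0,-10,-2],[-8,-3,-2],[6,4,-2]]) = diagonal: 0 + (-3) + (-2)
= -5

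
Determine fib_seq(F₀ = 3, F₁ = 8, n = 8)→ [3, 8, 11, 19, 30, 49, 79, 128]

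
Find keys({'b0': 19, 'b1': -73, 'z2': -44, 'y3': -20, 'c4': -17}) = ['b0', 'b1', 'z2', 'y3', 'c4']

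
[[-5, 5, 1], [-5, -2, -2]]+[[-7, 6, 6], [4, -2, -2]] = [[-12, 11, 7], [-1, -4, -4]]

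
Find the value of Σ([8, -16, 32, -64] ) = 8 + -16 + 32 + -64
= -40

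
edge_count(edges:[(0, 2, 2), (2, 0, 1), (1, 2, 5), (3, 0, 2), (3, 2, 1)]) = 5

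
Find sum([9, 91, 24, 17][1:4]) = 132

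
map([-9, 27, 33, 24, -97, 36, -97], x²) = (-9)²=81, (27)²=729, (33)²=1089, (24)²=576, (-97)²=9409, (36)²=1296, (-97)²=9409
= [81, 729, 1089, 576, 9409, 1296, 9409]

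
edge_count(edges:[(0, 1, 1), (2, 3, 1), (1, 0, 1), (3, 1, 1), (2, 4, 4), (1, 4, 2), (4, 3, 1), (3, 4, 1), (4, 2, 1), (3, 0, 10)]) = 10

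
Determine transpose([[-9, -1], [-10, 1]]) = [[-9, -10], [-1, 1]]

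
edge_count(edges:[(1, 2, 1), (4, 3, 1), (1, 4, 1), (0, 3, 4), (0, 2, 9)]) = 5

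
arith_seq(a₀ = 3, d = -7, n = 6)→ [3, -4, -11, -18, -25, -32]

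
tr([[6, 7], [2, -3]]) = 3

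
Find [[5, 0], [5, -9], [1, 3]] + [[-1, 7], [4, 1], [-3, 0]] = [[4, 7], [9, -8], [-2, 3]]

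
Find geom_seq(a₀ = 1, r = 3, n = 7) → a_0 = 1*3^0 = 1
a_1 = 1*3^1 = 3
a_2 = 1*3^2 = 9
...
= [1, 3, 9, 27, 81, 243, 729]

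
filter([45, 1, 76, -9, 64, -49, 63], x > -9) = keep x where x > -9: 45✓, 1✓, 76✓, -9✗, 64✓, -49✗, 63✓
= [45, 1, 76, 64, 63]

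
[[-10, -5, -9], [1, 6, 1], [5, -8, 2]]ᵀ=[[-10, 1, 5], [-5, 6, -8], [-9, 1, 2]]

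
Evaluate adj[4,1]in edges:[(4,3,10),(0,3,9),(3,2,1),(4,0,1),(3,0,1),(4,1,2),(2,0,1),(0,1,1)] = 2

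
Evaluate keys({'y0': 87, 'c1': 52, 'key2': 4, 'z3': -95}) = ['y0', 'c1', 'key2', 'z3']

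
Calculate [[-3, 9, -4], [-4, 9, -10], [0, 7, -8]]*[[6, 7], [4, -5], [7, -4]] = [[-10, -50], [-58, -33], [-28, -3]]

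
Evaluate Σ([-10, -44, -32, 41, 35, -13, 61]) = (-10) + (-44) + (-32) + 41 + 35 + (-13) + 61
= 38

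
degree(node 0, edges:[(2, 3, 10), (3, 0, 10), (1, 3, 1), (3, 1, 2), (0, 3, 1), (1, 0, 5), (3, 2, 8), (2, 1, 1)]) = 3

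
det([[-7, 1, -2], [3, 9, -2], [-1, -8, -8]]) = 672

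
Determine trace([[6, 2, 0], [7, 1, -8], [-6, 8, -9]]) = -2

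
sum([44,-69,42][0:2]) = slice → [44, -69]
44 + (-69)
= -25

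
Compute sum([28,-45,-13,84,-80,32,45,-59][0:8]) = -8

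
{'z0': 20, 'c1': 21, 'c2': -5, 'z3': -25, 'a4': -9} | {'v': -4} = {'z0': 20, 'c1': 21, 'c2': -5, 'z3': -25, 'a4': -9, 'v': -4}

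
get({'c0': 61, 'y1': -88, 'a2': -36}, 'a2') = -36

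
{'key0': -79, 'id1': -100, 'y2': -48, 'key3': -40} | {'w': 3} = {'key0': -79, 'id1': -100, 'y2': -48, 'key3': -40, 'w': 3}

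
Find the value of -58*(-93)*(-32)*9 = -1553472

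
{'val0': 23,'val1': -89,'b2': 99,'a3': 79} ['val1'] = -89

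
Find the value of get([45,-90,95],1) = -90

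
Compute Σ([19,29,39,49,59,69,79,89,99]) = 531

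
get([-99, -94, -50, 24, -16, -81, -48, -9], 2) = -50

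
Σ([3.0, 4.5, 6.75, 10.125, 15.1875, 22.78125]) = 3.0 + 4.5 + 6.75 + 10.125 + 15.1875 + 22.78125
= 62.34375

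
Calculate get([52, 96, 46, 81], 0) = 52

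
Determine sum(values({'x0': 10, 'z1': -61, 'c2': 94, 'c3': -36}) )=7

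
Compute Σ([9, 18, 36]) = 9 + 18 + 36
= 63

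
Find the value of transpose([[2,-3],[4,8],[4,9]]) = [[2, 4, 4], [-3, 8, 9]]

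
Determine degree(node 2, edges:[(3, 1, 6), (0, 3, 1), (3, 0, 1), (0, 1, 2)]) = incident: none
= 0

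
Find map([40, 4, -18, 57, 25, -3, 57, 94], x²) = [1600, 16, 324, 3249, 625, 9, 3249, 8836]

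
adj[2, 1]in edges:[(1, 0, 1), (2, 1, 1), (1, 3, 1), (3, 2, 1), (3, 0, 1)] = 1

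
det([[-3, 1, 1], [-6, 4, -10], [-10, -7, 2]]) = 380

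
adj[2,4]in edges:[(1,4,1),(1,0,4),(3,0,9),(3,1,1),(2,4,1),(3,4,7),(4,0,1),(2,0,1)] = 1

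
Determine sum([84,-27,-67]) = -10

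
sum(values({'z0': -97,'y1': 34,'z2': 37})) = (-97) + 34 + 37
= -26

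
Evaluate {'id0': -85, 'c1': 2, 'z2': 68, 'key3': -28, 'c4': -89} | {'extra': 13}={'id0': -85, 'c1': 2, 'z2': 68, 'key3': -28, 'c4': -89, 'extra': 13}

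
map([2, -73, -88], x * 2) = [4, -146, -176]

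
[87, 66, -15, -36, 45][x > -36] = keep x where x > -36: 87✓, 66✓, -15✓, -36✗, 45✓
= [87, 66, -15, 45]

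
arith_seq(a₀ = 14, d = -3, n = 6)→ [14, 11, 8, 5, 2, -1]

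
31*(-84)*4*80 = -833280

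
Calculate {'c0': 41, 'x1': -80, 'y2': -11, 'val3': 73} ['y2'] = -11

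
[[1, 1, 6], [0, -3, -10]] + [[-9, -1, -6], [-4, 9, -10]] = [[-8, 0, 0], [-4, 6, -20]]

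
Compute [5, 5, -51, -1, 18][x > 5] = keep x where x > 5: 5✗, 5✗, -51✗, -1✗, 18✓
= [18]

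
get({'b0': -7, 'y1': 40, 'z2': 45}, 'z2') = 45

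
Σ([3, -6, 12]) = 3 + -6 + 12
= 9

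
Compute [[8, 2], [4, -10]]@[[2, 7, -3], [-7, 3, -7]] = [[2, 62, -38], [78, -2, 58]]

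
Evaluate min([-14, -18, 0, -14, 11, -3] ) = -18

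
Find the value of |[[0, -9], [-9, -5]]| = -81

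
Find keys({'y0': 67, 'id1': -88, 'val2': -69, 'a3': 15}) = ['y0', 'id1', 'val2', 'a3']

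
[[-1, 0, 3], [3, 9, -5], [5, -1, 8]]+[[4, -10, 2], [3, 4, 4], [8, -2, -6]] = [[3, -10, 5], [6, 13, -1], [13, -3, 2]]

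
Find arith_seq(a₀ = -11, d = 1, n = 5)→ a_0 = -11 + 0*1 = -11
a_1 = -11 + 1*1 = -10
a_2 = -11 + 2*1 = -9
...
= [-11, -10, -9, -8, -7]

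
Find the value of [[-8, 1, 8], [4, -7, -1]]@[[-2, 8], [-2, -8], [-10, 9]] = [[-66, 0], [16, 79]]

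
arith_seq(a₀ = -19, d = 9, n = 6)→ a_0 = -19 + 0*9 = -19
a_1 = -19 + 1*9 = -10
a_2 = -19 + 2*9 = -1
...
= [-19, -10, -1, 8, 17, 26]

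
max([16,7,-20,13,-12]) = 16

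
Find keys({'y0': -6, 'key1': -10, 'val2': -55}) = ['y0', 'key1', 'val2']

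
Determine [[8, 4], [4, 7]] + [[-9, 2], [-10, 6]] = [[-1, 6], [-6, 13]]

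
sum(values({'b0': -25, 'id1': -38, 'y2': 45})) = (-25) + (-38) + 45
= -18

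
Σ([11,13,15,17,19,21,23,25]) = 144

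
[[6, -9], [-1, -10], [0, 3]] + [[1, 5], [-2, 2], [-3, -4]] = [[7, -4], [-3, -8], [-3, -1]]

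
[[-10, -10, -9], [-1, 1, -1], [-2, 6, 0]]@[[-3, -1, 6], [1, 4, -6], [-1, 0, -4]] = [[29, -30, 36], [5, 5, -8], [12, 26, -48]]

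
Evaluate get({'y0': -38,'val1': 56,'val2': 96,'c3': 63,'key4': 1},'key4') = 1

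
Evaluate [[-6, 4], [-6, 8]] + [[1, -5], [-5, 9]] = [[-5, -1], [-11, 17]]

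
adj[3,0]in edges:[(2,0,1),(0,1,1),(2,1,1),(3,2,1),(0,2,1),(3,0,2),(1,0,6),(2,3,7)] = 2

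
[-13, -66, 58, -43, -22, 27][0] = -13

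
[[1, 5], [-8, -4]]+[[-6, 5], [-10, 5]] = [[-5, 10], [-18, 1]]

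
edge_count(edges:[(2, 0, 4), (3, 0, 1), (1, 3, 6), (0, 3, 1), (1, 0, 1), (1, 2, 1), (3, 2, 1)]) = 7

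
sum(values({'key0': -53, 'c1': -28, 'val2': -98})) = -179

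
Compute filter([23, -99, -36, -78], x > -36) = keep x where x > -36: 23✓, -99✗, -36✗, -78✗
= [23]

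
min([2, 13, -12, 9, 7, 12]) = -12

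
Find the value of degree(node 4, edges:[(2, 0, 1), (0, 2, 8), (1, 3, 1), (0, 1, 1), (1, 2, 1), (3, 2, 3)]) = incident: none
= 0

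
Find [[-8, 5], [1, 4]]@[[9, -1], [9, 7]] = [[-27, 43], [45, 27]]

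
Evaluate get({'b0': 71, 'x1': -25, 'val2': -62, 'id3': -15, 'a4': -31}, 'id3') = -15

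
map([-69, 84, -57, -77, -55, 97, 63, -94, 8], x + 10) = [-59, 94, -47, -67, -45, 107, 73, -84, 18]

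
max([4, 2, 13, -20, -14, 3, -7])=13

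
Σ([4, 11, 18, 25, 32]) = 90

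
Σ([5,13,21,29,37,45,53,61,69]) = 333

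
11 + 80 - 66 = 25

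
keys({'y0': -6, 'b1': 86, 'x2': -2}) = ['y0', 'b1', 'x2']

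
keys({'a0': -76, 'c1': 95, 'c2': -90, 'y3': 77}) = ['a0', 'c1', 'c2', 'y3']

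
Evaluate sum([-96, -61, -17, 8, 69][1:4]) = slice → [-61, -17, 8]
(-61) + (-17) + 8
= -70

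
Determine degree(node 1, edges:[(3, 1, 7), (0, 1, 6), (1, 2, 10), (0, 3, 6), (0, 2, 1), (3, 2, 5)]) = incident: (3,1), (0,1), (1,2)
= 3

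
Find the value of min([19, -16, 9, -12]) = -16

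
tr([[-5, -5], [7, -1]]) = -6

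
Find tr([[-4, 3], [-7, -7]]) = -11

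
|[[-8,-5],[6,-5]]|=70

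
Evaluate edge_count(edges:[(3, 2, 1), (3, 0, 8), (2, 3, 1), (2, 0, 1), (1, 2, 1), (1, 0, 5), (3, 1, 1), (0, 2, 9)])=8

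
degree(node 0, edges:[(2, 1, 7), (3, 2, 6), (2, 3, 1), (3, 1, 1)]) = 0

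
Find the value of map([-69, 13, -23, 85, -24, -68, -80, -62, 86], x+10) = [-59, 23, -13, 95, -14, -58, -70, -52, 96]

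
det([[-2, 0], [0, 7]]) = (-2)*(7) - (0)*(0)
= -14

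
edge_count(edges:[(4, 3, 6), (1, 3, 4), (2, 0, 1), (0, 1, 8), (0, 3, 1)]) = 5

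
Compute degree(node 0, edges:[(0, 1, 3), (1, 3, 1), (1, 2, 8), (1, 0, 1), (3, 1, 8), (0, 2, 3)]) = incident: (0,1), (1,0), (0,2)
= 3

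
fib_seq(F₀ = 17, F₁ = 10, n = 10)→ F_2 = F_1 + F_0 = 27
F_3 = F_2 + F_1 = 37
F_4 = F_3 + F_2 = 64
...
= [17, 10, 27, 37, 64, 101, 165, 266, 431, 697]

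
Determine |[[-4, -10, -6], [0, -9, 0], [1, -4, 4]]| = (1)*(-4)*det([[-9, 0], [-4, 4]]) + (-1)*(-10)*det([[0, 0], [1, 4]]) + (1)*(-6)*det([[0, -9], [1, -4]])
= 144 + 0 + -54
= 90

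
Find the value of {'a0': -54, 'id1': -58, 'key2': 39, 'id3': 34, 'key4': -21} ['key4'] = -21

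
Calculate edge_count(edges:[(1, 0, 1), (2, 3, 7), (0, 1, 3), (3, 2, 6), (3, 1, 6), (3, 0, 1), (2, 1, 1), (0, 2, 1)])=8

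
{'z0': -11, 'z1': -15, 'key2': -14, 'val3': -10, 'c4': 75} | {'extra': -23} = {'z0': -11, 'z1': -15, 'key2': -14, 'val3': -10, 'c4': 75, 'extra': -23}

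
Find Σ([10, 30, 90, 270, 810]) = 10 + 30 + 90 + 270 + 810
= 1210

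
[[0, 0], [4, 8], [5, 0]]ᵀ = [[0, 4, 5], [0, 8, 0]]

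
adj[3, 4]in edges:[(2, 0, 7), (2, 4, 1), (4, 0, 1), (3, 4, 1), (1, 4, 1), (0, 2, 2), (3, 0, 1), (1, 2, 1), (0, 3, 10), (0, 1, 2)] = 1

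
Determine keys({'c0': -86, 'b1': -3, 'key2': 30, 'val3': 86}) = ['c0', 'b1', 'key2', 'val3']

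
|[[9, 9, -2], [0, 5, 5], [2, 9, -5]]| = (1)*(9)*det([[5, 5], [9, -5]]) + (-1)*(9)*det([[0, 5], [2, -5]]) + (1)*(-2)*det([[0, 5], [2, 9]])
= -630 + 90 + 20
= -520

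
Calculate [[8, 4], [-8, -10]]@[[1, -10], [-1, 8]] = [[4, -48], [2, 0]]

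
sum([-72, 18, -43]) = (-72) + 18 + (-43)
= -97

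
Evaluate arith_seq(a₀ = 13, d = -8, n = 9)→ [13, 5, -3, -11, -19, -27, -35, -43, -51]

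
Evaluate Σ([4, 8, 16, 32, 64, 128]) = 4 + 8 + 16 + 32 + 64 + 128
= 252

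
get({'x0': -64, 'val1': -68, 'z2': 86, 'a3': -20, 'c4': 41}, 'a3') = -20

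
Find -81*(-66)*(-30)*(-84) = 13471920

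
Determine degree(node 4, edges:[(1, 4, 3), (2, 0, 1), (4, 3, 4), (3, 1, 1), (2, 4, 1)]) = incident: (1,4), (4,3), (2,4)
= 3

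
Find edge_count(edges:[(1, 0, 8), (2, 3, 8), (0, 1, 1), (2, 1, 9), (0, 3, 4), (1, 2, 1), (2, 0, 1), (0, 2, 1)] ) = 8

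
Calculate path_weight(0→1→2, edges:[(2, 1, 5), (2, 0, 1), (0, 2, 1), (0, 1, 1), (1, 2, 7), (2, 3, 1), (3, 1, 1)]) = w(0→1)=1 + w(1→2)=7
= 8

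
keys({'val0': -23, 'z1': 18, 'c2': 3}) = ['val0', 'z1', 'c2']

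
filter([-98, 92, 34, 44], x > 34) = keep x where x > 34: -98✗, 92✓, 34✗, 44✓
= [92, 44]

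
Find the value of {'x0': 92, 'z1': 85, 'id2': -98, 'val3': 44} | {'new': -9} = {'x0': 92, 'z1': 85, 'id2': -98, 'val3': 44, 'new': -9}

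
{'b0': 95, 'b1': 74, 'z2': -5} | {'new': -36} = {'b0': 95, 'b1': 74, 'z2': -5, 'new': -36}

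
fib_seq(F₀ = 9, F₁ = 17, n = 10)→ [9, 17, 26, 43, 69, 112, 181, 293, 474, 767]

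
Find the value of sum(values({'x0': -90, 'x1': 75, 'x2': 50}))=35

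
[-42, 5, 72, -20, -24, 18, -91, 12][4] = -24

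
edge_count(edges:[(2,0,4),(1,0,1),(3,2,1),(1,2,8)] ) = 4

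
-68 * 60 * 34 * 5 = -693600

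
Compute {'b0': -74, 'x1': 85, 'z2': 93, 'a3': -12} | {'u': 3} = {'b0': -74, 'x1': 85, 'z2': 93, 'a3': -12, 'u': 3}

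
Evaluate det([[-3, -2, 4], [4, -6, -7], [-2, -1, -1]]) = (1)*(-3)*det([[-6, -7], [-1, -1]]) + (-1)*(-2)*det([[4, -7], [-2, -1]]) + (1)*(4)*det([[4, -6], [-2, -1]])
= 3 + -36 + -64
= -97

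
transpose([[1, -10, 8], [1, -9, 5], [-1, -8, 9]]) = [[1, 1, -1], [-10, -9, -8], [8, 5, 9]]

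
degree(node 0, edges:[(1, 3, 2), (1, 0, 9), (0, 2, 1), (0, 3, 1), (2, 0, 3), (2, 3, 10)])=incident: (1,0), (0,2), (0,3), (2,0)
= 4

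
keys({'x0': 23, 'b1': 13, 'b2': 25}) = ['x0', 'b1', 'b2']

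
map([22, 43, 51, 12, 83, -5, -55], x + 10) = 22+10=32, 43+10=53, 51+10=61, 12+10=22, 83+10=93, -5+10=5, -55+10=-45
= [32, 53, 61, 22, 93, 5, -45]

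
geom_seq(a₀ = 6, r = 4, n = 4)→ [6, 24, 96, 384]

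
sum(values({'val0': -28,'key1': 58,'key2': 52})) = 82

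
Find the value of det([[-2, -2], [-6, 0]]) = -12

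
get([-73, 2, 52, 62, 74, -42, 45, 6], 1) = 2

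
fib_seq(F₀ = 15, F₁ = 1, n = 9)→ [15, 1, 16, 17, 33, 50, 83, 133, 216]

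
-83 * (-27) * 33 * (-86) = -6359958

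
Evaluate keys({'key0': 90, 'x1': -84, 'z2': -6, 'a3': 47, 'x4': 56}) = ['key0', 'x1', 'z2', 'a3', 'x4']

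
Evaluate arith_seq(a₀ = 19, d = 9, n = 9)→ [19, 28, 37, 46, 55, 64, 73, 82, 91]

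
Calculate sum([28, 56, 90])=28 + 56 + 90
= 174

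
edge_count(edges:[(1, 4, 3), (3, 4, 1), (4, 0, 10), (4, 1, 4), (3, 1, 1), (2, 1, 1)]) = 6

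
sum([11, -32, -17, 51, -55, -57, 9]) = 11 + (-32) + (-17) + 51 + (-55) + (-57) + 9
= -90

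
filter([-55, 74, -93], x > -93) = keep x where x > -93: -55✓, 74✓, -93✗
= [-55, 74]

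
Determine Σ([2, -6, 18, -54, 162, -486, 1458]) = 2 + -6 + 18 + -54 + 162 + -486 + 1458
= 1094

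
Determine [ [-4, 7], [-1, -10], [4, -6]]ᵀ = [[-4, -1, 4], [7, -10, -6]]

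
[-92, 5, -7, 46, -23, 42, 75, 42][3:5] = [46, -23]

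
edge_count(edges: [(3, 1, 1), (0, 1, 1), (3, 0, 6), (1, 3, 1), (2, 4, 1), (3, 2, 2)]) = 6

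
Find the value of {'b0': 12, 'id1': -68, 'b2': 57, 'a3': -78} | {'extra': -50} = {'b0': 12, 'id1': -68, 'b2': 57, 'a3': -78, 'extra': -50}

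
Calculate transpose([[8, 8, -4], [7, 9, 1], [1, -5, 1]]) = [[8, 7, 1], [8, 9, -5], [-4, 1, 1]]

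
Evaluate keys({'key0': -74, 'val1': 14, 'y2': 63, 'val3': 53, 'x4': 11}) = ['key0', 'val1', 'y2', 'val3', 'x4']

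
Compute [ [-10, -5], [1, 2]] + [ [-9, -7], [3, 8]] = [[-19, -12], [4, 10]]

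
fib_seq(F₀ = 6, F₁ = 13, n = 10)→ [6, 13, 19, 32, 51, 83, 134, 217, 351, 568]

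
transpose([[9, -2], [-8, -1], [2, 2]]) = [[9, -8, 2], [-2, -1, 2]]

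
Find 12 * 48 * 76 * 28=1225728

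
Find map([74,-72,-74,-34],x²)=[5476, 5184, 5476, 1156]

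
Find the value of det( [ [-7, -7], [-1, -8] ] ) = (-7)*(-8) - (-7)*(-1)
= 49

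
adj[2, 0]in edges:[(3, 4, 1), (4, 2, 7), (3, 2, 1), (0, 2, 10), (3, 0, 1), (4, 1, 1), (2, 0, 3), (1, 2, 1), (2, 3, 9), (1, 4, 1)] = 3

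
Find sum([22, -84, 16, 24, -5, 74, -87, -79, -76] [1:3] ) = -68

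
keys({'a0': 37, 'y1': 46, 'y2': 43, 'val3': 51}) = ['a0', 'y1', 'y2', 'val3']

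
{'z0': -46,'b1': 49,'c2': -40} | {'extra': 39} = {'z0': -46, 'b1': 49, 'c2': -40, 'extra': 39}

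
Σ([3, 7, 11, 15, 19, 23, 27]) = 3 + 7 + 11 + 15 + 19 + 23 + 27
= 105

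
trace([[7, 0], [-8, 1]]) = diagonal: 7 + 1
= 8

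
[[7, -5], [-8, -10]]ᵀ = [[7, -8], [-5, -10]]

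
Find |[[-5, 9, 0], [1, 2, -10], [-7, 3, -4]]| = 556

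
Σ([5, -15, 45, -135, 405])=5 + -15 + 45 + -135 + 405
= 305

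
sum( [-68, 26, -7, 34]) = (-68) + 26 + (-7) + 34
= -15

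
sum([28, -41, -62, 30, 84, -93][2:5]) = slice → [-62, 30, 84]
(-62) + 30 + 84
= 52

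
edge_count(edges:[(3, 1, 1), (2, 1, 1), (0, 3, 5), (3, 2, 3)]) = 4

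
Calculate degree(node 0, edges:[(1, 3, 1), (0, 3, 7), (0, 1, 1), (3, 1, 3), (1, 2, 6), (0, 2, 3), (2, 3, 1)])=3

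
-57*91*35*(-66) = 11981970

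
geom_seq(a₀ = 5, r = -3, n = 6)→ [5, -15, 45, -135, 405, -1215]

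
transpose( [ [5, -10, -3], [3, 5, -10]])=[[5, 3], [-10, 5], [-3, -10]]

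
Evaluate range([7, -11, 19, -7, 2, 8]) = 30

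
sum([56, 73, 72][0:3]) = 201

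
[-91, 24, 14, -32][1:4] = [24, 14, -32]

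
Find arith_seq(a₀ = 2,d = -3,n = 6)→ [2, -1, -4, -7, -10, -13]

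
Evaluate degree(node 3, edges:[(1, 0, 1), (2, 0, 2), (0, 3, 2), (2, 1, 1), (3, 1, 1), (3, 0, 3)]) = 3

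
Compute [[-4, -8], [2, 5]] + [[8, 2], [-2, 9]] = [[4, -6], [0, 14]]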